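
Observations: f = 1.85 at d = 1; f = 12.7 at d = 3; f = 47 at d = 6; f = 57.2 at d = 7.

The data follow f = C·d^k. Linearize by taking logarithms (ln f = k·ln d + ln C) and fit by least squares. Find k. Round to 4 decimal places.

k = 1.7825

Linearized form: ln f = k·ln d + ln C. From the 4 transformed points,
Over the data: Σln d = 4.8363, Σ(ln d)² = 8.2039, Σln f = 11.0535, Σln d·ln f = 17.5650.
Normal system: [[8.2039, 4.8363]; [4.8363, 4]]·[k, ln C]ᵀ = [17.5650, 11.0535]ᵀ.
Δ = 8.2039·4 − (4.8363)² = 9.4260; k = (17.5650·4 − 4.8363·11.0535)/9.4260 = 1.78253, ln C = (8.2039·11.0535 − 4.8363·17.5650)/9.4260 = 0.60817.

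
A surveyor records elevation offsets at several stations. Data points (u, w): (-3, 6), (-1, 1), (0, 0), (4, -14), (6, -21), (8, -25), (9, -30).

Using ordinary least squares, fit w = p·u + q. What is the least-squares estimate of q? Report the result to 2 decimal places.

Compute the Gram sums: Σu·u = 207, Σu = 23, Σ1 = 7.
For Mᵀw: Σu·w = -671, Σw = -83.
Δ = 207·7 − 23² = 920.
p = ((-671)·7 − 23·(-83))/920 = -697/230; q = (207·(-83) − 23·(-671))/920 = -19/10.

q = -1.90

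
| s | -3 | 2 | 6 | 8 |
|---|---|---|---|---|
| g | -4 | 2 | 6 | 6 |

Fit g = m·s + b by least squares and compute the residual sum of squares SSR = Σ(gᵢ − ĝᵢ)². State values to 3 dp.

MᵀM·[m, b]ᵀ = Mᵀg reads: 113·m + 13·b = 100;  13·m + 4·b = 10.
(Σs·s = 113, Σs = 13, Σ1 = 4, Σs·g = 100, Σg = 10.)
det = 113·4 − 13² = 283.
m = (100·4 − 13·10)/283 = 270/283; b = (113·10 − 13·100)/283 = -170/283.
Residuals: -152/283, 196/283, 248/283, -292/283; SSR = 736/283.

SSR = 2.601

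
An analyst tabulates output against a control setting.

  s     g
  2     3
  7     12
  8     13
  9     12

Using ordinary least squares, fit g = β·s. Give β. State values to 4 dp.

β = 1.5253

Normal-equation sums: Σs·s = 198.
Moment sums: Σs·g = 302.
So MᵀM·[β]ᵀ = Mᵀg: [[198]]·[β]ᵀ = [302]ᵀ.
Hence β = 302 / 198 ≈ 1.52525.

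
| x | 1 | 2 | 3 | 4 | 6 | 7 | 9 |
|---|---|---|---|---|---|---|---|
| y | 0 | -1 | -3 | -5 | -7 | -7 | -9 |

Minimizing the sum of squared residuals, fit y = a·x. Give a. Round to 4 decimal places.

Entries of MᵀM: Σx·x = 196.
And Σx·y = -203.
Hence a = -203 / 196 ≈ -1.03571.

a = -1.0357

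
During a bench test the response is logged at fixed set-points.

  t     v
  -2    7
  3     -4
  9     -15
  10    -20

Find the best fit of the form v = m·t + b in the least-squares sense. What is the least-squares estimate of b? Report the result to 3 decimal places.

Compute the Gram sums: Σt·t = 194, Σt = 20, Σ1 = 4.
Moment sums: Σt·v = -361, Σv = -32.
Eliminating b: 4·(row 1) − 20·(row 2) gives 376·m = 4·(-361) − 20·(-32) = -804, so m = -201/94.
Then b = ((-32) − 20·(-201/94))/4 = 253/94.

b = 2.691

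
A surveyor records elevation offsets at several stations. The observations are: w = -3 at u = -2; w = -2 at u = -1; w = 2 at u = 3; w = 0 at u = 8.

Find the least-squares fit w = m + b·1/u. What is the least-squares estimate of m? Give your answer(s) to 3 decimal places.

Compute the Gram sums: Σ1 = 4, Σ1/u = -25/24, Σ1/u·1/u = 793/576.
Moment sums: Σw = -3, Σ1/u·w = 25/6.
Normal equations: [[4, -25/24]; [-25/24, 793/576]]·[m, b]ᵀ = [-3, 25/6]ᵀ.
det = 4·(793/576) − (-25/24)² = 283/64.
m = ((-3)·(793/576) − (-25/24)·(25/6))/(283/64) = 121/2547; b = (4·(25/6) − (-25/24)·(-3))/(283/64) = 2600/849.

m = 0.048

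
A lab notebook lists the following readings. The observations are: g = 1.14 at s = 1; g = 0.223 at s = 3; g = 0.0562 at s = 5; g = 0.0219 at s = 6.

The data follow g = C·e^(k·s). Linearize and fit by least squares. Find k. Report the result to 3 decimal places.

k = -0.775

Let Y = ln g. Fitting Y = k·s + ln C by least squares:
Σs = 15.0000, Σ(s)² = 71.0000, Σln g = -8.0697, Σs·ln g = -41.6925.
Equations: 71.0000·k + 15.0000·ln C = -41.6925;  15.0000·k + 4·ln C = -8.0697.
Δ = 71.0000·4 − (15.0000)² = 59.0000; k = (-41.6925·4 − 15.0000·-8.0697)/59.0000 = -0.77500, ln C = (71.0000·-8.0697 − 15.0000·-41.6925)/59.0000 = 0.88885.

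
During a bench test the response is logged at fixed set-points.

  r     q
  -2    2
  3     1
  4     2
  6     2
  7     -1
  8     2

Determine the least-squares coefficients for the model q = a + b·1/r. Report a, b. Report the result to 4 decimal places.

a = 1.4146, b = -0.9411

MᵀM·[a, b]ᵀ = Mᵀq reads: 6·a + (29/56)·b = 8;  (29/56)·a + (13757/28224)·b = 23/84.
Determinant 6·(13757/28224) − (29/56)² = 24991/9408.
a = (8·(13757/28224) − (29/56)·(23/84))/(24991/9408) = 106054/74973; b = (6·(23/84) − (29/56)·8)/(24991/9408) = -23520/24991.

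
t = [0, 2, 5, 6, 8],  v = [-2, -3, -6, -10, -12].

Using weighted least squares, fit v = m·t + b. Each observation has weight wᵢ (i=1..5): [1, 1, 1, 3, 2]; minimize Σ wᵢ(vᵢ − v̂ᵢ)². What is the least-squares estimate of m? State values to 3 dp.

From the data, Σwᵢ·t·t = 265, Σwᵢ·t = 41, Σwᵢ·1 = 8.
Right-hand side: Σwᵢ·t·v = -408, Σwᵢ·v = -65.
Determinant 265·8 − 41² = 439.
m = ((-408)·8 − 41·(-65))/439 = -599/439; b = (265·(-65) − 41·(-408))/439 = -497/439.

m = -1.364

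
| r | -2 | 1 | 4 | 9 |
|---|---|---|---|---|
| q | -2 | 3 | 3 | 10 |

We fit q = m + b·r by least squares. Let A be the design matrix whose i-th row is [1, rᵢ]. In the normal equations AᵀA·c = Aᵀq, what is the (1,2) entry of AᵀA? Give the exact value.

Row 1 ↔ basis 1, column 2 ↔ basis r, so (AᵀA)_{1,2} = Σᵢ r = (1)·(-2) + (1)·(1) + (1)·(4) + (1)·(9) = 12.

12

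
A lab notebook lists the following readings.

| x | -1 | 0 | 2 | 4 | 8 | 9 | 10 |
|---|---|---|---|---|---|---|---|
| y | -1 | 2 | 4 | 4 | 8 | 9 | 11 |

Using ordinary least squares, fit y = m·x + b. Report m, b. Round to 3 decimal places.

With design matrix M, MᵀM = [[266, 32]; [32, 7]] and Mᵀy = [280, 37]ᵀ.
Eliminating b: 7·(row 1) − 32·(row 2) gives 838·m = 7·280 − 32·37 = 776, so m = 388/419.
Then b = (37 − 32·(388/419))/7 = 441/419.

m = 0.926, b = 1.053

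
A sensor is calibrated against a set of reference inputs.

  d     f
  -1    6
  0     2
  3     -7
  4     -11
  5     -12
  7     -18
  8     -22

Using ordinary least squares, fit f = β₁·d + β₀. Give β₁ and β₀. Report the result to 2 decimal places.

Compute the Gram sums: Σd·d = 164, Σd = 26, Σ1 = 7.
And Σd·f = -433, Σf = -62.
Determinant 164·7 − 26² = 472.
β₁ = ((-433)·7 − 26·(-62))/472 = -1419/472; β₀ = (164·(-62) − 26·(-433))/472 = 545/236.

β₁ = -3.01, β₀ = 2.31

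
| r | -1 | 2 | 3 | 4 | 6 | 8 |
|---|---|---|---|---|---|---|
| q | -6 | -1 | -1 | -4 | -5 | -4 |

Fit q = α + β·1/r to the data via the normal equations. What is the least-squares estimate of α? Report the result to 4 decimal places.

α = -3.6795

Entries of AᵀA: Σ1 = 6, Σ1/r = 3/8, Σ1/r·1/r = 845/576.
For Aᵀq: Σq = -21, Σ1/r·q = 17/6.
AᵀA·[α, β]ᵀ = Aᵀq becomes [[6, 3/8]; [3/8, 845/576]]·[α, β]ᵀ = [-21, 17/6]ᵀ.
Eliminating β: (845/576)·(row 1) − (3/8)·(row 2) gives (1663/192)·α = (845/576)·(-21) − (3/8)·(17/6) = -6119/192, so α = -6119/1663.
Then β = ((17/6) − (3/8)·(-6119/1663))/(845/576) = 4776/1663.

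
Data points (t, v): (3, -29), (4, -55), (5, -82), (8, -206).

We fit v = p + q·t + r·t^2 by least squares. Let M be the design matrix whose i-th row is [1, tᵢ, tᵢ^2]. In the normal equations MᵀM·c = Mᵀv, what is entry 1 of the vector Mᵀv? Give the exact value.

Entry 1 ↔ basis 1, so (Mᵀv)_{1} = Σᵢ vᵢ = (1)·(-29) + (1)·(-55) + (1)·(-82) + (1)·(-206) = -372.

-372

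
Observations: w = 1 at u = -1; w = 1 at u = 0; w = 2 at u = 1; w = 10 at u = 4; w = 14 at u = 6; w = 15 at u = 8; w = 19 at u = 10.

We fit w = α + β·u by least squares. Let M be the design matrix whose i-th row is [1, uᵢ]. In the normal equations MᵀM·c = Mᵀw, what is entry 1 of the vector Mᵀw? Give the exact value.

62

Entry 1 ↔ basis 1, so (Mᵀw)_{1} = Σᵢ wᵢ = (1)·(1) + (1)·(1) + (1)·(2) + (1)·(10) + (1)·(14) + (1)·(15) + (1)·(19) = 62.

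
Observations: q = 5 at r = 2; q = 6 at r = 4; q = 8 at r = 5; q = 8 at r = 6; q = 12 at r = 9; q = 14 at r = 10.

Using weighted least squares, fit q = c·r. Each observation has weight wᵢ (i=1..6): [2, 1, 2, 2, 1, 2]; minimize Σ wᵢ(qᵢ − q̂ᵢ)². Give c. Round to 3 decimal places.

c = 1.424

Forming MᵀWM = [[427]] and MᵀWq = [608]ᵀ gives MᵀWM·[c]ᵀ = MᵀWq.
c = 608/427 = 1.42389.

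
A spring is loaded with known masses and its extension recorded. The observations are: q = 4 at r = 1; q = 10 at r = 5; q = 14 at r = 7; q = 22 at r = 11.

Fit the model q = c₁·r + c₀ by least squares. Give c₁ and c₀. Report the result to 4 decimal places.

Forming MᵀM = [[196, 24]; [24, 4]] and Mᵀq = [394, 50]ᵀ gives MᵀM·[c₁, c₀]ᵀ = Mᵀq.
Δ = 196·4 − 24² = 208.
c₁ = (394·4 − 24·50)/208 = 47/26; c₀ = (196·50 − 24·394)/208 = 43/26.

c₁ = 1.8077, c₀ = 1.6538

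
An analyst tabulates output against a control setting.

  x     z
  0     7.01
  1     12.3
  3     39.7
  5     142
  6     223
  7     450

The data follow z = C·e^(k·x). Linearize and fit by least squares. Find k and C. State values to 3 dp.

k = 0.592, C = 6.886

Linearized form: ln z = k·x + ln C. From the 6 transformed points,
Σx = 22.0000, Σ(x)² = 120.0000, Σln z = 24.6105, Σx·ln z = 113.5406.
Normal system: [[120.0000, 22.0000]; [22.0000, 6]]·[k, ln C]ᵀ = [113.5406, 24.6105]ᵀ.
Solving (det = 236.0000): k = 0.59242, ln C = 1.92954, so C = exp(1.92954) = 6.88636.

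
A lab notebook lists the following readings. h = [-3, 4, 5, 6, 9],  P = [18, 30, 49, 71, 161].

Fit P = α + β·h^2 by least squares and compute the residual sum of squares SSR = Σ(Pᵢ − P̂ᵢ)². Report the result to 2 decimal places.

SSR = 1.98

Setting ∂/∂α … = 0 gives: 5·α + 167·β = 329;  167·α + 8819·β = 17464.
(Σ1 = 5, Σh^2 = 167, Σh^2·h^2 = 8819, ΣP = 329, Σh^2·P = 17464.)
Δ = 5·8819 − 167² = 16206.
α = (329·8819 − 167·17464)/16206 = -15037/16206; β = (5·17464 − 167·329)/16206 = 32377/16206.
Residuals: 7676/8103, -5605/5402, -49/2701, 91/16206, 833/8103; SSR = 32167/16206.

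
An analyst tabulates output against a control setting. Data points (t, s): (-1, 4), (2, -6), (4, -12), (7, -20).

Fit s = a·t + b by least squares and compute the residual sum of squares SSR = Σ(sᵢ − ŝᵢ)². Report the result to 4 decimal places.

Setting ∂/∂a … = 0 gives: 70·a + 12·b = -204;  12·a + 4·b = -34.
Δ = 70·4 − 12² = 136.
a = ((-204)·4 − 12·(-34))/136 = -3; b = (70·(-34) − 12·(-204))/136 = 1/2.
Residuals: 1/2, -1/2, -1/2, 1/2; SSR = 1.

SSR = 1.0000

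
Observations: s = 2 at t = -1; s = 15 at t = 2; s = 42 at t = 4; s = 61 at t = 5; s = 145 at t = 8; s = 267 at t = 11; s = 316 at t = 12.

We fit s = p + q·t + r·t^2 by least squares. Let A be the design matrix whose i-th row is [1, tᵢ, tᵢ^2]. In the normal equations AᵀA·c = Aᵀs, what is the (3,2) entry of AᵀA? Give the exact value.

3767

Row 3 ↔ basis t^2, column 2 ↔ basis t, so (AᵀA)_{3,2} = Σᵢ (t^2)·(t) = (1)·(-1) + (4)·(2) + (16)·(4) + (25)·(5) + (64)·(8) + (121)·(11) + (144)·(12) = 3767.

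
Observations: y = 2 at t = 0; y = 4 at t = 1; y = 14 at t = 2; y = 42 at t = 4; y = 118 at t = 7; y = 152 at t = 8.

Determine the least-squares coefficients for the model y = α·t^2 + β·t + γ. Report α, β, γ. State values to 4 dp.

α = 2.1664, β = 1.4754, γ = 1.5414

Sums needed: Σt^2·t^2 = 6770, Σt^2·t = 928, Σt^2 = 134, Σt·t = 134, Σt = 22, Σ1 = 6.
And Σt^2·y = 16242, Σt·y = 2242, Σy = 332.
So XᵀX·[α, β, γ]ᵀ = Xᵀy: [[6770, 928, 134]; [928, 134, 22]; [134, 22, 6]]·[α, β, γ]ᵀ = [16242, 2242, 332]ᵀ.
Inverting the 3×3 Gram matrix, [α, β, γ]ᵀ = [3503/1617, 11929/8085, 4154/2695]ᵀ.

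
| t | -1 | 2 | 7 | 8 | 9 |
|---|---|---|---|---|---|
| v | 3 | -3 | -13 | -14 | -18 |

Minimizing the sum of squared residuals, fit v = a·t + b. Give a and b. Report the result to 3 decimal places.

a = -2.014, b = 1.068

With design matrix X, XᵀX = [[199, 25]; [25, 5]] and Xᵀv = [-374, -45]ᵀ.
det = 199·5 − 25² = 370.
a = ((-374)·5 − 25·(-45))/370 = -149/74; b = (199·(-45) − 25·(-374))/370 = 79/74.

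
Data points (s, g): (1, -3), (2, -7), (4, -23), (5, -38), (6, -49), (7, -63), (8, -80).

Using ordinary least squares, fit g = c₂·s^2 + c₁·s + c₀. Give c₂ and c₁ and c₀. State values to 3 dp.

Forming MᵀM = [[8691, 1269, 195]; [1269, 195, 33]; [195, 33, 7]] and Mᵀg = [-11320, -1674, -263]ᵀ gives MᵀM·[c₂, c₁, c₀]ᵀ = Mᵀg.
Row-reducing yields c₂ = -3287/3612, c₁ = -3539/1204, c₀ = 985/602.

c₂ = -0.910, c₁ = -2.939, c₀ = 1.636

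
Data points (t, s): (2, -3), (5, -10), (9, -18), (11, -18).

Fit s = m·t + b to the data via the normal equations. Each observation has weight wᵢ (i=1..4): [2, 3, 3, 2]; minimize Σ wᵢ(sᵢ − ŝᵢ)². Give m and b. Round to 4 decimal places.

Compute the Gram sums: Σwᵢ·t·t = 568, Σwᵢ·t = 68, Σwᵢ·1 = 10.
For MᵀWs: Σwᵢ·t·s = -1044, Σwᵢ·s = -126.
Normal equations: [[568, 68]; [68, 10]]·[m, b]ᵀ = [-1044, -126]ᵀ.
Eliminating b: 10·(row 1) − 68·(row 2) gives 1056·m = 10·(-1044) − 68·(-126) = -1872, so m = -39/22.
Then b = ((-126) − 68·(-39/22))/10 = -6/11.

m = -1.7727, b = -0.5455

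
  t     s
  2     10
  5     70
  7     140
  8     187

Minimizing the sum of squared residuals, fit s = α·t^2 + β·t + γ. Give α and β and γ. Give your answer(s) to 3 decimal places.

α = 3.205, β = -2.659, γ = 2.614

With design matrix M, MᵀM = [[7138, 988, 142]; [988, 142, 22]; [142, 22, 4]] and Mᵀs = [20618, 2846, 407]ᵀ.
Inverting the 3×3 Gram matrix, [α, β, γ]ᵀ = [141/44, -117/44, 115/44]ᵀ.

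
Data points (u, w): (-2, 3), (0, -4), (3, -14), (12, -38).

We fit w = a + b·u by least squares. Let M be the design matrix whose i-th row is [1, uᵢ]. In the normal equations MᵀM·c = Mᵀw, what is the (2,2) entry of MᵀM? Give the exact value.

Row 2 ↔ basis u, column 2 ↔ basis u, so (MᵀM)_{2,2} = Σᵢ (u)·(u) = (-2)·(-2) + (0)·(0) + (3)·(3) + (12)·(12) = 157.

157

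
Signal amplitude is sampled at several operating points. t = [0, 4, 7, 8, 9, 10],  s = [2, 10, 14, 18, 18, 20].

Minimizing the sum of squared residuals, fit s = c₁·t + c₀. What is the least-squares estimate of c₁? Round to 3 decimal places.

c₁ = 1.798

Compute the Gram sums: Σt·t = 310, Σt = 38, Σ1 = 6.
Moment sums: Σt·s = 644, Σs = 82.
MᵀM·[c₁, c₀]ᵀ = Mᵀs becomes [[310, 38]; [38, 6]]·[c₁, c₀]ᵀ = [644, 82]ᵀ.
det = 310·6 − 38² = 416.
c₁ = (644·6 − 38·82)/416 = 187/104; c₀ = (310·82 − 38·644)/416 = 237/104.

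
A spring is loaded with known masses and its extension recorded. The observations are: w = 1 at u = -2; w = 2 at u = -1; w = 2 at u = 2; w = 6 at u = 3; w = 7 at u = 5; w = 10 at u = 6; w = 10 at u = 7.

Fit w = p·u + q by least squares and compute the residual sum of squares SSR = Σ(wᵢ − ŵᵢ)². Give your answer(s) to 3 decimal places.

SSR = 9.534

Sums needed: Σu·u = 128, Σu = 20, Σ1 = 7.
Moment sums: Σu·w = 183, Σw = 38.
XᵀX·[p, q]ᵀ = Xᵀw becomes [[128, 20]; [20, 7]]·[p, q]ᵀ = [183, 38]ᵀ.
Eliminating q: 7·(row 1) − 20·(row 2) gives 496·p = 7·183 − 20·38 = 521, so p = 521/496.
Then q = (38 − 20·(521/496))/7 = 301/124.
Residuals: 167/248, 309/496, -627/248, 209/496, -337/496, 315/248, 109/496; SSR = 4729/496.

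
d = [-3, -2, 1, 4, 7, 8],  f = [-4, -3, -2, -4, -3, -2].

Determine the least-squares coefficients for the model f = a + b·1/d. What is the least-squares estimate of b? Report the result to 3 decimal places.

Setting ∂/∂a … = 0 gives: 6·a + (115/168)·b = -18;  (115/168)·a + (41197/28224)·b = -71/84.
Eliminating b: (41197/28224)·(row 1) − (115/168)·(row 2) gives (233957/28224)·a = (41197/28224)·(-18) − (115/168)·(-71/84) = -22663/882, so a = -725216/233957.
Then b = ((-71/84) − (115/168)·(-725216/233957))/(41197/28224) = 204624/233957.

b = 0.875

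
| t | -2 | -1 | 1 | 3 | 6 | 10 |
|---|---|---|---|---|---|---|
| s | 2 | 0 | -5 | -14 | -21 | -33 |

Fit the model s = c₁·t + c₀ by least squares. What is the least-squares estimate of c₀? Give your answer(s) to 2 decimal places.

c₀ = -3.41

Entries of AᵀA: Σt·t = 151, Σt = 17, Σ1 = 6.
And Σt·s = -507, Σs = -71.
So AᵀA·[c₁, c₀]ᵀ = Aᵀs: [[151, 17]; [17, 6]]·[c₁, c₀]ᵀ = [-507, -71]ᵀ.
det = 151·6 − 17² = 617.
c₁ = ((-507)·6 − 17·(-71))/617 = -1835/617; c₀ = (151·(-71) − 17·(-507))/617 = -2102/617.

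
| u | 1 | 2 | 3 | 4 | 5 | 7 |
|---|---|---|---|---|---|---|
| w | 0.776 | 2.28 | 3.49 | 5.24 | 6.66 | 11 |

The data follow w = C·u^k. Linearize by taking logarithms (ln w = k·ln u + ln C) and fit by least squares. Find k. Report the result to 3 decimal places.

k = 1.333

Let Y = ln w. Fitting Y = k·ln u + ln C by least squares:
Σln u = 6.7334, Σ(ln u)² = 9.9861, Σln w = 7.7708, Σln u·ln w = 11.9584.
Equations: 9.9861·k + 6.7334·ln C = 11.9584;  6.7334·k + 6·ln C = 7.7708.
Solving (det = 14.5777): k = 1.33259, ln C = -0.20034.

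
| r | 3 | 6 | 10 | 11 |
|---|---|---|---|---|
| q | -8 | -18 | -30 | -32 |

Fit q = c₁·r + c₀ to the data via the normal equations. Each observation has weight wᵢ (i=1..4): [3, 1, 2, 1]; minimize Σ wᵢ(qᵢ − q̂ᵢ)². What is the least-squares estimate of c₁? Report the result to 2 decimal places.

c₁ = -3.08

With design matrix M, MᵀWM = [[384, 46]; [46, 7]] and MᵀWq = [-1132, -134]ᵀ.
Determinant 384·7 − 46² = 572.
c₁ = ((-1132)·7 − 46·(-134))/572 = -40/13; c₀ = (384·(-134) − 46·(-1132))/572 = 14/13.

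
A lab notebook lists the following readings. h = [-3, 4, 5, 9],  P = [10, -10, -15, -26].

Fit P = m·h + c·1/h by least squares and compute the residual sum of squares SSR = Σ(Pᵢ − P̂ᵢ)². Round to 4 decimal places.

SSR = 4.2880

With design matrix X, XᵀX = [[131, 4]; [4, 7321/32400]] and XᵀP = [-379, -211/18]ᵀ.
Eliminating c: (7321/32400)·(row 1) − 4·(row 2) gives (440651/32400)·m = (7321/32400)·(-379) − 4·(-211/18) = -1255459/32400, so m = -1255459/440651.
Then c = ((-211/18) − 4·(-1255459/440651))/(7321/32400) = -635400/440651.
Residuals: 428333/440651, 774176/440651, -205390/440651, -87195/440651; SSR = 1889490/440651.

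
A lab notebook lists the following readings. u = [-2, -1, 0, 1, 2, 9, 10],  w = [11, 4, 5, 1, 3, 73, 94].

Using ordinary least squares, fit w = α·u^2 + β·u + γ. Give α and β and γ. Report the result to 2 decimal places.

Setting ∂/∂α … = 0 gives: 16595·α + 1729·β + 191·γ = 15374;  1729·α + 191·β + 19·γ = 1578;  191·α + 19·β + 7·γ = 191.
Inverting the 3×3 Gram matrix, [α, β, γ]ᵀ = [67123/60846, -120395/60846, 25919/10141]ᵀ.

α = 1.10, β = -1.98, γ = 2.56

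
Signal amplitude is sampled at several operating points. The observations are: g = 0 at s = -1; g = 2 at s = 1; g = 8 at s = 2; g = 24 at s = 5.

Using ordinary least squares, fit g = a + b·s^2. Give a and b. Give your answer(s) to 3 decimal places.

a = 1.371, b = 0.920

Setting ∂/∂a … = 0 gives: 4·a + 31·b = 34;  31·a + 643·b = 634.
Determinant 4·643 − 31² = 1611.
a = (34·643 − 31·634)/1611 = 736/537; b = (4·634 − 31·34)/1611 = 494/537.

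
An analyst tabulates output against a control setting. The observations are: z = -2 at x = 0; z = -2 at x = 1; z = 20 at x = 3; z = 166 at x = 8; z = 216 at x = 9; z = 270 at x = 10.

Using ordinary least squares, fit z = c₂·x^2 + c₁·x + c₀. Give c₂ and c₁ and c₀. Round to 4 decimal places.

Compute the Gram sums: Σx^2·x^2 = 20739, Σx^2·x = 2269, Σx^2 = 255, Σx·x = 255, Σx = 31, Σ1 = 6.
And Σx^2·z = 55298, Σx·z = 6030, Σz = 668.
So AᵀA·[c₂, c₁, c₀]ᵀ = Aᵀz: [[20739, 2269, 255]; [2269, 255, 31]; [255, 31, 6]]·[c₂, c₁, c₀]ᵀ = [55298, 6030, 668]ᵀ.
Row-reducing yields c₂ = 49087/16820, c₁ = -35147/16820, c₀ = -15989/8410.

c₂ = 2.9184, c₁ = -2.0896, c₀ = -1.9012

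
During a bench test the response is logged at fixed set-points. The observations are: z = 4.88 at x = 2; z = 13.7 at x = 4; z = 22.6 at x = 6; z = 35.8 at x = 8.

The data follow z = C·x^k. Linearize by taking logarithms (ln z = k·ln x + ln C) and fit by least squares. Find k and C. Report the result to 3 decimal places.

k = 1.421, C = 1.841

Linearized form: ln z = k·ln x + ln C. From the 4 transformed points,
Σln x = 5.9506, Σ(ln x)² = 9.9367, Σln z = 10.8984, Σln x·ln z = 17.7540.
Equations: 9.9367·k + 5.9506·ln C = 17.7540;  5.9506·k + 4·ln C = 10.8984.
Slope k = (n·Σln x·ln z − Σln x·Σln z)/(n·Σ(ln x)² − (Σln x)²) = (4·17.7540 − 5.9506·10.8984)/4.3368 = 1.42112; ln C = (Σln z − k·Σln x)/n = 0.61046, so C = exp(0.61046) = 1.84128.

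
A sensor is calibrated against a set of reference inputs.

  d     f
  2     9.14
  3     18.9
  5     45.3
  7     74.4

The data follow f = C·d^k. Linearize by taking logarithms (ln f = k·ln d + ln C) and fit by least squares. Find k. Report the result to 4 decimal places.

Linearized form: ln f = k·ln d + ln C. From the 4 transformed points,
Σln d = 5.3471, Σ(ln d)² = 8.0643, Σln f = 13.2746, Σln d·ln f = 19.2858.
Normal system: [[8.0643, 5.3471]; [5.3471, 4]]·[k, ln C]ᵀ = [19.2858, 13.2746]ᵀ.
Solving (det = 3.6655): k = 1.68124, ln C = 1.07121.

k = 1.6812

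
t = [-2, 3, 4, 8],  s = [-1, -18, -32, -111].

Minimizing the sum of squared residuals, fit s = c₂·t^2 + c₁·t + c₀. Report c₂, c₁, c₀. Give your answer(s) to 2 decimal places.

c₂ = -1.49, c₁ = -2.07, c₀ = 0.89

Compute the Gram sums: Σt^2·t^2 = 4449, Σt^2·t = 595, Σt^2 = 93, Σt·t = 93, Σt = 13, Σ1 = 4.
And Σt^2·s = -7782, Σt·s = -1068, Σs = -162.
Solving the 3×3 system (Gaussian elimination) gives c₂ = -3621/2428, c₁ = -5019/2428, c₀ = 1083/1214.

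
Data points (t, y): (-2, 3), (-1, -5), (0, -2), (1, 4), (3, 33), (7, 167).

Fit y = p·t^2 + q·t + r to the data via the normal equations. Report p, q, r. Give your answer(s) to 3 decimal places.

p = 3.003, q = 3.251, r = -3.038

Compute the Gram sums: Σt^2·t^2 = 2500, Σt^2·t = 362, Σt^2 = 64, Σt·t = 64, Σt = 8, Σ1 = 6.
Right-hand side: Σt^2·y = 8491, Σt·y = 1271, Σy = 200.
Inverting the 3×3 Gram matrix, [p, q, r]ᵀ = [6121/2038, 33127/10190, -15478/5095]ᵀ.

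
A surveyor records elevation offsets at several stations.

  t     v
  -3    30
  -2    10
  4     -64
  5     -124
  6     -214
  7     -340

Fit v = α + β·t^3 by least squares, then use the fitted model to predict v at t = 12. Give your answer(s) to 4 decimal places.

Compute the Gram sums: Σ1 = 6, Σt^3 = 713, Σt^3·t^3 = 184819.
Right-hand side: Σv = -702, Σt^3·v = -183330.
Determinant 6·184819 − 713² = 600545.
α = ((-702)·184819 − 713·(-183330))/600545 = 971352/600545; β = (6·(-183330) − 713·(-702))/600545 = -599454/600545.
At t = 12: v̂ = (971352/600545)·(1) + (-599454/600545)·(1728) = -206977032/120109.

v̂ = -1723.2433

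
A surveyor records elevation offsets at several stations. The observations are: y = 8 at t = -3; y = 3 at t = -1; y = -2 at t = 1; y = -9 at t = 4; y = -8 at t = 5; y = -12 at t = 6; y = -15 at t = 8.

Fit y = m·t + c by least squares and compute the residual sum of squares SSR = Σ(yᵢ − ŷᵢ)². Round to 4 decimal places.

SSR = 6.8690

XᵀX·[m, c]ᵀ = Xᵀy reads: 152·m + 20·c = -297;  20·m + 7·c = -35.
(Σt·t = 152, Σt = 20, Σ1 = 7, Σt·y = -297, Σy = -35.)
Δ = 152·7 − 20² = 664.
m = ((-297)·7 − 20·(-35))/664 = -1379/664; c = (152·(-35) − 20·(-297))/664 = 155/166.
Residuals: 555/664, -7/664, -569/664, -135/83, 963/664, -157/332, 113/166; SSR = 4561/664.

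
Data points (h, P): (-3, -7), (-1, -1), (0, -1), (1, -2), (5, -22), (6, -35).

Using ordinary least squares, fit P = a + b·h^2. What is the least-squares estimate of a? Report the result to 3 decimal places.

Compute the Gram sums: Σ1 = 6, Σh^2 = 72, Σh^2·h^2 = 2004.
Right-hand side: ΣP = -68, Σh^2·P = -1876.
Normal equations: [[6, 72]; [72, 2004]]·[a, b]ᵀ = [-68, -1876]ᵀ.
Determinant 6·2004 − 72² = 6840.
a = ((-68)·2004 − 72·(-1876))/6840 = -10/57; b = (6·(-1876) − 72·(-68))/6840 = -53/57.

a = -0.175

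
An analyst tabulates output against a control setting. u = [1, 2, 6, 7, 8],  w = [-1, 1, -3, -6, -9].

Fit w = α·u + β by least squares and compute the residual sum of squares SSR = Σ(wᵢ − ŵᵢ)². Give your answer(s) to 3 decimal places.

SSR = 11.933

Entries of MᵀM: Σu·u = 154, Σu = 24, Σ1 = 5.
And Σu·w = -131, Σw = -18.
Determinant 154·5 − 24² = 194.
α = ((-131)·5 − 24·(-18))/194 = -223/194; β = (154·(-18) − 24·(-131))/194 = 186/97.
Residuals: -343/194, 134/97, 192/97, 25/194, -167/97; SSR = 2315/194.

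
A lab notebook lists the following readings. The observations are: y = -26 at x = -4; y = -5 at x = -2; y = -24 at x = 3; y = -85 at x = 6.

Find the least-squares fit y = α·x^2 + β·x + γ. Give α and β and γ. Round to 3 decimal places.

From the data, Σx^2·x^2 = 1649, Σx^2·x = 171, Σx^2 = 65, Σx·x = 65, Σx = 3, Σ1 = 4.
Right-hand side: Σx^2·y = -3712, Σx·y = -468, Σy = -140.
Normal equations: [[1649, 171, 65]; [171, 65, 3]; [65, 3, 4]]·[α, β, γ]ᵀ = [-3712, -468, -140]ᵀ.
Solving the 3×3 system (Gaussian elimination) gives α = -9159/4450, β = -7899/4450, γ = -496/2225.

α = -2.058, β = -1.775, γ = -0.223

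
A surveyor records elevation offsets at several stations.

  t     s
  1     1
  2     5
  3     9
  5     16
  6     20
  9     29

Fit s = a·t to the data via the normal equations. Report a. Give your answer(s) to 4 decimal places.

Setting ∂/∂a … = 0 gives: 156·a = 499.
Hence a = 499 / 156 ≈ 3.19872.

a = 3.1987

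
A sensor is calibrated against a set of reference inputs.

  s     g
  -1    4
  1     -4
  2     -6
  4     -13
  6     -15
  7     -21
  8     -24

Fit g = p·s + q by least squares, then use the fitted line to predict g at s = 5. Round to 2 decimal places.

ĝ = -14.64

The normal system MᵀM·[p, q]ᵀ = Mᵀg is [[171, 27]; [27, 7]]·[p, q]ᵀ = [-501, -79]ᵀ.
Δ = 171·7 − 27² = 468.
p = ((-501)·7 − 27·(-79))/468 = -229/78; q = (171·(-79) − 27·(-501))/468 = 1/26.
At s = 5: ĝ = (-229/78)·(5) + (1/26)·(1) = -571/39.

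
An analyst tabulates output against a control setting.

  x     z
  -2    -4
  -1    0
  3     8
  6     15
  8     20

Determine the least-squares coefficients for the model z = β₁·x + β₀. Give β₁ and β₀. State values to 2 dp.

Compute the Gram sums: Σx·x = 114, Σx = 14, Σ1 = 5.
Moment sums: Σx·z = 282, Σz = 39.
So AᵀA·[β₁, β₀]ᵀ = Aᵀz: [[114, 14]; [14, 5]]·[β₁, β₀]ᵀ = [282, 39]ᵀ.
Eliminating β₀: 5·(row 1) − 14·(row 2) gives 374·β₁ = 5·282 − 14·39 = 864, so β₁ = 432/187.
Then β₀ = (39 − 14·(432/187))/5 = 249/187.

β₁ = 2.31, β₀ = 1.33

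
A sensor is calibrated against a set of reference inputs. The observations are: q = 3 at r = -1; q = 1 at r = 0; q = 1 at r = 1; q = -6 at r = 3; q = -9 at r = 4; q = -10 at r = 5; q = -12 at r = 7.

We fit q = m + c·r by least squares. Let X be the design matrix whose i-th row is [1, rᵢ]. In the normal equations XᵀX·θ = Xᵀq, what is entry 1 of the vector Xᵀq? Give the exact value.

Entry 1 ↔ basis 1, so (Xᵀq)_{1} = Σᵢ qᵢ = (1)·(3) + (1)·(1) + (1)·(1) + (1)·(-6) + (1)·(-9) + (1)·(-10) + (1)·(-12) = -32.

-32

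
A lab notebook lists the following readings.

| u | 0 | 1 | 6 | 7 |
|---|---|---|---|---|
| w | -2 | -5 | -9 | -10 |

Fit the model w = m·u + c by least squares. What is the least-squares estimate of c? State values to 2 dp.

Forming XᵀX = [[86, 14]; [14, 4]] and Xᵀw = [-129, -26]ᵀ gives XᵀX·[m, c]ᵀ = Xᵀw.
Δ = 86·4 − 14² = 148.
m = ((-129)·4 − 14·(-26))/148 = -38/37; c = (86·(-26) − 14·(-129))/148 = -215/74.

c = -2.91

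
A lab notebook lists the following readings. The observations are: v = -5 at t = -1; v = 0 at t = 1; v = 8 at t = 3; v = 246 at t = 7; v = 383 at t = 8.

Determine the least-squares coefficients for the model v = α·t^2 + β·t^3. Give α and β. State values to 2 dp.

α = -2.00, β = 1.00

Setting ∂/∂α … = 0 gives: 6580·α + 49818·β = 36633;  49818·α + 380524·β = 280695.
Eliminating β: 380524·(row 1) − 49818·(row 2) gives 22014796·α = 380524·36633 − 49818·280695 = -43927818, so α = -21963909/11007398.
Then β = (280695 − 49818·(-21963909/11007398))/380524 = 10995153/11007398.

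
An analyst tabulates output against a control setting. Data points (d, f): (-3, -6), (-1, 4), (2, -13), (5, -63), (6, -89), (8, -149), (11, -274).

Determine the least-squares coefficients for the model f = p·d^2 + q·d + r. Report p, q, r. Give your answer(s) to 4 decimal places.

Sums needed: Σd^2·d^2 = 20756, Σd^2·d = 2164, Σd^2 = 260, Σd·d = 260, Σd = 28, Σ1 = 7.
For Aᵀf: Σd^2·f = -47571, Σd·f = -5067, Σf = -590.
Solving the 3×3 system (Gaussian elimination) gives p = -110035/55308, q = -87971/27654, r = 10759/4609.

p = -1.9895, q = -3.1811, r = 2.3343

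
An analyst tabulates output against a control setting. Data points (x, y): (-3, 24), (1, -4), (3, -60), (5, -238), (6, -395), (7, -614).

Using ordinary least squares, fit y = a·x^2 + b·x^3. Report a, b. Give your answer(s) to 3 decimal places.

a = -1.932, b = -1.513

From the data, Σx^2·x^2 = 4485, Σx^2·x^3 = 27709, Σx^3·x^3 = 181389.
For Aᵀy: Σx^2·y = -50584, Σx^3·y = -327944.
AᵀA·[a, b]ᵀ = Aᵀy becomes [[4485, 27709]; [27709, 181389]]·[a, b]ᵀ = [-50584, -327944]ᵀ.
Eliminating b: 181389·(row 1) − 27709·(row 2) gives 45740984·a = 181389·(-50584) − 27709·(-327944) = -88380880, so a = -11047610/5717623.
Then b = ((-327944) − 27709·(-11047610/5717623))/181389 = -8649598/5717623.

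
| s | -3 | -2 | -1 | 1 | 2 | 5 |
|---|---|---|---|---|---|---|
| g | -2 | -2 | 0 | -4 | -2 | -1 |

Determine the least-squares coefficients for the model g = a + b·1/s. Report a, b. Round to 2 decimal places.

a = -1.87, b = -1.43

The normal system AᵀA·[a, b]ᵀ = Aᵀg is [[6, -2/15]; [-2/15, 1193/450]]·[a, b]ᵀ = [-11, -53/15]ᵀ.
Determinant 6·(1193/450) − (-2/15)² = 143/9.
a = ((-11)·(1193/450) − (-2/15)·(-53/15))/(143/9) = -2667/1430; b = (6·(-53/15) − (-2/15)·(-11))/(143/9) = -204/143.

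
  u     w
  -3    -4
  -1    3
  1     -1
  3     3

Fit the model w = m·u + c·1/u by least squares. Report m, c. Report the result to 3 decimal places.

XᵀX·[m, c]ᵀ = Xᵀw reads: 20·m + 4·c = 17;  4·m + (20/9)·c = -5/3.
det = 20·(20/9) − 4² = 256/9.
m = (17·(20/9) − 4·(-5/3))/(256/9) = 25/16; c = (20·(-5/3) − 4·17)/(256/9) = -57/16.

m = 1.563, c = -3.563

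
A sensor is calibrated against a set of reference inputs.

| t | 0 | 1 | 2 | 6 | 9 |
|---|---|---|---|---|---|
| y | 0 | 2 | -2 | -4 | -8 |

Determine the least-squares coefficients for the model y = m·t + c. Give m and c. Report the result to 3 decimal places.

The normal equations are: 122·m + 18·c = -98;  18·m + 5·c = -12.
(Σt·t = 122, Σt = 18, Σ1 = 5, Σt·y = -98, Σy = -12.)
Eliminating c: 5·(row 1) − 18·(row 2) gives 286·m = 5·(-98) − 18·(-12) = -274, so m = -137/143.
Then c = ((-12) − 18·(-137/143))/5 = 150/143.

m = -0.958, c = 1.049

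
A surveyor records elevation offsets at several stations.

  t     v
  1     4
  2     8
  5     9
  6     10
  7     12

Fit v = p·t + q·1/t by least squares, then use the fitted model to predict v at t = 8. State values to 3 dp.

v̂ = 13.725

Entries of MᵀM: Σt·t = 115, Σt·1/t = 5, Σ1/t·1/t = 29507/22050.
And Σt·v = 209, Σ1/t·v = 1384/105.
Normal equations: [[115, 5]; [5, 29507/22050]]·[p, q]ᵀ = [209, 1384/105]ᵀ.
Δ = 115·(29507/22050) − 5² = 568411/4410.
p = (209·(29507/22050) − 5·(1384/105))/(568411/4410) = 4713763/2842055; q = (115·(1384/105) − 5·209)/(568411/4410) = 2076270/568411.
At t = 8: v̂ = (4713763/2842055)·(8) + (2076270/568411)·(1/8) = 156031091/11368220.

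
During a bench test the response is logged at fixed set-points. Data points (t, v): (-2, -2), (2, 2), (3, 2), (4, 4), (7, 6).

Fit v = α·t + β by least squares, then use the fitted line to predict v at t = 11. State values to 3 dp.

v̂ = 9.757

With design matrix A, AᵀA = [[82, 14]; [14, 5]] and Aᵀv = [72, 12]ᵀ.
Determinant 82·5 − 14² = 214.
α = (72·5 − 14·12)/214 = 96/107; β = (82·12 − 14·72)/214 = -12/107.
At t = 11: v̂ = (96/107)·(11) + (-12/107)·(1) = 1044/107.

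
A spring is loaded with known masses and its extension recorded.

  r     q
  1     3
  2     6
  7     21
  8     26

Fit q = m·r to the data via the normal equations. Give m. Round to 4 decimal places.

m = 3.1356

Compute the Gram sums: Σr·r = 118.
For Aᵀq: Σr·q = 370.
m = 370/118 = 3.13559.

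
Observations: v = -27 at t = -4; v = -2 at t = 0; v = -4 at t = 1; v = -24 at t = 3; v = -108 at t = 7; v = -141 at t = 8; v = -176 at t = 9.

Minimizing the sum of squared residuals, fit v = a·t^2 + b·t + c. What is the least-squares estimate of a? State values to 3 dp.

Normal-equation sums: Σt^2·t^2 = 13396, Σt^2·t = 1548, Σt^2 = 220, Σt·t = 220, Σt = 24, Σ1 = 7.
For Mᵀv: Σt^2·v = -29224, Σt·v = -3436, Σv = -482.
Normal equations: [[13396, 1548, 220]; [1548, 220, 24]; [220, 24, 7]]·[a, b, c]ᵀ = [-29224, -3436, -482]ᵀ.
Solving the 3×3 system (Gaussian elimination) gives a = -228749/114906, b = -56555/38302, c = -70568/57453.

a = -1.991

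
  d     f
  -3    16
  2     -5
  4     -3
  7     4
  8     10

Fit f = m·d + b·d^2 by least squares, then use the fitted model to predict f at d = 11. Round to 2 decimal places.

f̂ = 32.98

Entries of AᵀA: Σd·d = 142, Σd·d^2 = 900, Σd^2·d^2 = 6850.
And Σd·f = 38, Σd^2·f = 912.
AᵀA·[m, b]ᵀ = Aᵀf becomes [[142, 900]; [900, 6850]]·[m, b]ᵀ = [38, 912]ᵀ.
Determinant 142·6850 − 900² = 162700.
m = (38·6850 − 900·912)/162700 = -5605/1627; b = (142·912 − 900·38)/162700 = 23826/40675.
At d = 11: f̂ = (-5605/1627)·(11) + (23826/40675)·(121) = 1341571/40675.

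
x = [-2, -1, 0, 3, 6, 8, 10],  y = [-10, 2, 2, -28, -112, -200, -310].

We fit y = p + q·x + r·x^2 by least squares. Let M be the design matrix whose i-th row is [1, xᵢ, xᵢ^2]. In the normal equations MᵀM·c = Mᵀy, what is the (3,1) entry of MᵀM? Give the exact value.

Row 3 ↔ basis x^2, column 1 ↔ basis 1, so (MᵀM)_{3,1} = Σᵢ x^2 = (4)·(1) + (1)·(1) + (0)·(1) + (9)·(1) + (36)·(1) + (64)·(1) + (100)·(1) = 214.

214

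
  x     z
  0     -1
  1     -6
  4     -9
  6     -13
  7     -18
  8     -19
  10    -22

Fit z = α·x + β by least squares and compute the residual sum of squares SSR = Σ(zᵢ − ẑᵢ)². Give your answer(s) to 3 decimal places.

SSR = 11.258

Forming AᵀA = [[266, 36]; [36, 7]] and Aᵀz = [-618, -88]ᵀ gives AᵀA·[α, β]ᵀ = Aᵀz.
Eliminating β: 7·(row 1) − 36·(row 2) gives 566·α = 7·(-618) − 36·(-88) = -1158, so α = -579/283.
Then β = ((-88) − 36·(-579/283))/7 = -580/283.
Residuals: 297/283, -539/283, 349/283, 375/283, -461/283, -165/283, 144/283; SSR = 3186/283.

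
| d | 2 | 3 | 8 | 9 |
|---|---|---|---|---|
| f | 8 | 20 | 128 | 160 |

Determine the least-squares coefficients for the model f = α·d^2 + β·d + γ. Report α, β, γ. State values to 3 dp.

α = 1.667, β = 3.342, γ = -5.216

Normal-equation sums: Σd^2·d^2 = 10754, Σd^2·d = 1276, Σd^2 = 158, Σd·d = 158, Σd = 22, Σ1 = 4.
For Xᵀf: Σd^2·f = 21364, Σd·f = 2540, Σf = 316.
Inverting the 3×3 Gram matrix, [α, β, γ]ᵀ = [5/3, 371/111, -193/37]ᵀ.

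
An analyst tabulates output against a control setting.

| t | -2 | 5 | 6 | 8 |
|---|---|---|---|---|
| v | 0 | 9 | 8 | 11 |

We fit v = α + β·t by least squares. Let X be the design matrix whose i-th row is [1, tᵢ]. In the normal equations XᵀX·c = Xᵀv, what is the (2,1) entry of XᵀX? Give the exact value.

17

Row 2 ↔ basis t, column 1 ↔ basis 1, so (XᵀX)_{2,1} = Σᵢ t = (-2)·(1) + (5)·(1) + (6)·(1) + (8)·(1) = 17.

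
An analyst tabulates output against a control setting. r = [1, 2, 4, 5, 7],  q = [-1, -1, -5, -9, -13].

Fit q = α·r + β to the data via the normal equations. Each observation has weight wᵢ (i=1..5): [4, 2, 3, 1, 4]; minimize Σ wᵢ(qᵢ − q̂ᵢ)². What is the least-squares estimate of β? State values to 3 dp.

β = 1.990

XᵀWX·[α, β]ᵀ = XᵀWq reads: 281·α + 53·β = -477;  53·α + 14·β = -82.
(Σwᵢ·r·r = 281, Σwᵢ·r = 53, Σwᵢ·1 = 14, Σwᵢ·r·q = -477, Σwᵢ·q = -82.)
det = 281·14 − 53² = 1125.
α = ((-477)·14 − 53·(-82))/1125 = -2332/1125; β = (281·(-82) − 53·(-477))/1125 = 2239/1125.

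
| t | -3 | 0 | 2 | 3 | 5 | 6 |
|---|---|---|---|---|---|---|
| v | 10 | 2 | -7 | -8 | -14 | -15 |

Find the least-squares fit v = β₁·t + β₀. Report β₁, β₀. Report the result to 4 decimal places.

Compute the Gram sums: Σt·t = 83, Σt = 13, Σ1 = 6.
And Σt·v = -228, Σv = -32.
MᵀM·[β₁, β₀]ᵀ = Mᵀv becomes [[83, 13]; [13, 6]]·[β₁, β₀]ᵀ = [-228, -32]ᵀ.
Determinant 83·6 − 13² = 329.
β₁ = ((-228)·6 − 13·(-32))/329 = -136/47; β₀ = (83·(-32) − 13·(-228))/329 = 44/47.

β₁ = -2.8936, β₀ = 0.9362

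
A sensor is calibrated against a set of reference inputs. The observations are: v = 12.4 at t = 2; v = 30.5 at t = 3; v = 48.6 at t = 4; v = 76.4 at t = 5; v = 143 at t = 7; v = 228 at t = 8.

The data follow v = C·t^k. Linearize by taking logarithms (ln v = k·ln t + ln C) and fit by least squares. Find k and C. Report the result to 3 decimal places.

k = 2.017, C = 3.093

Let Y = ln v. Fitting Y = k·ln t + ln C by least squares:
Sums: Σln t = 8.8128, Σ(ln t)² = 14.3101, Σln v = 24.5472, Σln t·ln v = 38.8095.
Normal system: [[14.3101, 8.8128]; [8.8128, 6]]·[k, ln C]ᵀ = [38.8095, 24.5472]ᵀ.
Solving (det = 8.1947): k = 2.01669, ln C = 1.12907, so C = exp(1.12907) = 3.09279.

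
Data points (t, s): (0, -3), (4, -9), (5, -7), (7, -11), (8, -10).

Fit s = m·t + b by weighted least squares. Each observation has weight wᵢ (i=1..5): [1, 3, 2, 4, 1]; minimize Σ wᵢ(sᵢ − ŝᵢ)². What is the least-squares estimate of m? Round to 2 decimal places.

Compute the Gram sums: Σwᵢ·t·t = 358, Σwᵢ·t = 58, Σwᵢ·1 = 11.
Right-hand side: Σwᵢ·t·s = -566, Σwᵢ·s = -98.
Normal equations: [[358, 58]; [58, 11]]·[m, b]ᵀ = [-566, -98]ᵀ.
Determinant 358·11 − 58² = 574.
m = ((-566)·11 − 58·(-98))/574 = -271/287; b = (358·(-98) − 58·(-566))/574 = -1128/287.

m = -0.94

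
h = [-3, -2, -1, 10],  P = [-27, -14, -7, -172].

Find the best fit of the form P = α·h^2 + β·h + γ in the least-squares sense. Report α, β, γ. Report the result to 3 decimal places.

Entries of AᵀA: Σh^2·h^2 = 10098, Σh^2·h = 964, Σh^2 = 114, Σh·h = 114, Σh = 4, Σ1 = 4.
For AᵀP: Σh^2·P = -17506, Σh·P = -1604, ΣP = -220.
Inverting the 3×3 Gram matrix, [α, β, γ]ᵀ = [-5956/3089, 35792/15445, -36537/15445]ᵀ.

α = -1.928, β = 2.317, γ = -2.366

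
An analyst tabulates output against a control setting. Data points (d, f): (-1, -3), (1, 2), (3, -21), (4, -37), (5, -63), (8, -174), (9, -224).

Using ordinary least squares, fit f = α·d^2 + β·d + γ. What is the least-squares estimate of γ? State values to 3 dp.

Forming MᵀM = [[11621, 1457, 197]; [1457, 197, 29]; [197, 29, 7]] and Mᵀf = [-31637, -3929, -520]ᵀ gives MᵀM·[α, β, γ]ᵀ = Mᵀf.
Inverting the 3×3 Gram matrix, [α, β, γ]ᵀ = [-98841/32872, 65115/32872, 4999/2348]ᵀ.

γ = 2.129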